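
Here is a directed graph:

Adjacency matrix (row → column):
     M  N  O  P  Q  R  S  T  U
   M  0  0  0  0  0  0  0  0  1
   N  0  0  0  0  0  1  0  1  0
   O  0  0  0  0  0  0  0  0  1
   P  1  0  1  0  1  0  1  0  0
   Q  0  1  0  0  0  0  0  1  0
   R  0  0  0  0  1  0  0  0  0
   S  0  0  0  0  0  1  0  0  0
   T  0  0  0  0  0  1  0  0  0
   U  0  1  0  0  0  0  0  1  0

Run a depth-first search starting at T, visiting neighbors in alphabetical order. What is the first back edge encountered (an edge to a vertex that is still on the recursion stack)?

N->R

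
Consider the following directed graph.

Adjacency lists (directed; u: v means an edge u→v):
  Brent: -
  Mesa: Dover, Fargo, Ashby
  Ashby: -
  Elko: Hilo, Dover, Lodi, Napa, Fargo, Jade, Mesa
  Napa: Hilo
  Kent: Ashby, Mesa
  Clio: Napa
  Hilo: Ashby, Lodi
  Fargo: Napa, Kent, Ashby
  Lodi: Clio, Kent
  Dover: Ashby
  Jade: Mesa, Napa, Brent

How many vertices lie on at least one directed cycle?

7

A vertex is on a directed cycle iff it belongs to a strongly connected component of size ≥ 2 (or has a self-loop).
The vertices on cycles are {Clio, Hilo, Kent, Lodi, Mesa, Napa, Fargo} — 7 in total.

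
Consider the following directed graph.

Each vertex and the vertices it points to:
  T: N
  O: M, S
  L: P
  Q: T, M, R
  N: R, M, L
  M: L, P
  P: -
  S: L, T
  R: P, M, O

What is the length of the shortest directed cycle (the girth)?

For each vertex v, BFS finds the shortest path from v back to v.
The shortest such closed walk is R → O → S → T → N → R, length 5.

5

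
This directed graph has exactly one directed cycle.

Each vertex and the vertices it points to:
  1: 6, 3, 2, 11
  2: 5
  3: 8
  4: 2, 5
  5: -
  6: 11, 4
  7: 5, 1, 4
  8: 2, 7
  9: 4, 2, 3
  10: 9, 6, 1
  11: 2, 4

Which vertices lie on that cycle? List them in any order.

DFS with gray/black marking from 1:
1 gray
  6 gray
    11 gray
      2 gray
        5 gray
        5 black
      2 black
      4 gray
        4→2: 2 black — skip
        4→5: 5 black — skip
      4 black
    11 black
    6→4: 4 black — skip
  6 black
  3 gray
    8 gray
      8→2: 2 black — skip
      7 gray
        7→5: 5 black — skip
        7→1: 1 is gray → back edge
Back edge closes the cycle 1 → 3 → 8 → 7 → 1; its vertices are {1, 3, 7, 8}.

1, 3, 7, 8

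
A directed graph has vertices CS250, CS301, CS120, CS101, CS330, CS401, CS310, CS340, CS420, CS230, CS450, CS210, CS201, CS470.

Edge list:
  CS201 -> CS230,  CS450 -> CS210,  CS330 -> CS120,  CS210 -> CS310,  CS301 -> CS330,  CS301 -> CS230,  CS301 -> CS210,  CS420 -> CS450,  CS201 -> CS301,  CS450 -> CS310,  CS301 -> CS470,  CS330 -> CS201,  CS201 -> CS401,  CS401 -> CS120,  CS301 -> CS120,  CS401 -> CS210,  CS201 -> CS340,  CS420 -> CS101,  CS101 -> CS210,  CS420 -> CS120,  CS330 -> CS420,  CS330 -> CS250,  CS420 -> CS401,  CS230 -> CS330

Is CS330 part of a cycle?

CS330 is on a cycle iff CS330 can reach itself via ≥1 edge.
CS330 → CS201 → CS301 → CS330 — yes.

Yes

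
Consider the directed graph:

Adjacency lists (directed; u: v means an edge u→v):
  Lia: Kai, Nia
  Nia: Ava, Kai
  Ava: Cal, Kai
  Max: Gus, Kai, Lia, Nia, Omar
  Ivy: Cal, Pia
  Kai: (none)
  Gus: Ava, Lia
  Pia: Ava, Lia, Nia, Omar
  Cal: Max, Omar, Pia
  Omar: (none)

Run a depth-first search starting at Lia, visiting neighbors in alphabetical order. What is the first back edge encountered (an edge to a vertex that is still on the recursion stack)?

Gus→Ava

DFS from Lia (visiting neighbors in alphabetical order); mark gray on enter, black on exit:
Lia gray
  Kai gray
  Kai black
  Nia gray
    Ava gray
      Cal gray
        Max gray
          Gus gray
            Gus→Ava: Ava is gray → back edge
First back edge: Gus → Ava.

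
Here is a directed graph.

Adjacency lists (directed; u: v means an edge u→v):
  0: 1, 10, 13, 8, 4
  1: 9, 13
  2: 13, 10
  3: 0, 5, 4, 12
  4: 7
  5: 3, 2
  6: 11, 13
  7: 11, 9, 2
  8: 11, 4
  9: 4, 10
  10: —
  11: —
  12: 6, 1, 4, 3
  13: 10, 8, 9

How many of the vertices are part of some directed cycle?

9

A vertex is on a directed cycle iff it belongs to a strongly connected component of size ≥ 2 (or has a self-loop).
The vertices on cycles are {2, 3, 4, 5, 7, 8, 9, 12, 13} — 9 in total.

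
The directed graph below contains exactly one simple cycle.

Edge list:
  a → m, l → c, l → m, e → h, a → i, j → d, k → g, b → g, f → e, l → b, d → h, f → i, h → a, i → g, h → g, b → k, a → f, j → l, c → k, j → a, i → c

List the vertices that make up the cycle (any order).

DFS with gray/black marking from a:
a gray
  m gray
  m black
  i gray
    g gray
    g black
    c gray
      k gray
        k→g: g black — skip
      k black
    c black
  i black
  f gray
    f→i: i black — skip
    e gray
      h gray
        h→g: g black — skip
        h→a: a is gray → back edge
Back edge closes the cycle a → f → e → h → a; its vertices are {a, e, f, h}.

a, e, f, h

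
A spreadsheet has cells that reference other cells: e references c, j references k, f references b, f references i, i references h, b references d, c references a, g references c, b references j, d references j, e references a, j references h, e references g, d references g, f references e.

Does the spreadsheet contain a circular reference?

No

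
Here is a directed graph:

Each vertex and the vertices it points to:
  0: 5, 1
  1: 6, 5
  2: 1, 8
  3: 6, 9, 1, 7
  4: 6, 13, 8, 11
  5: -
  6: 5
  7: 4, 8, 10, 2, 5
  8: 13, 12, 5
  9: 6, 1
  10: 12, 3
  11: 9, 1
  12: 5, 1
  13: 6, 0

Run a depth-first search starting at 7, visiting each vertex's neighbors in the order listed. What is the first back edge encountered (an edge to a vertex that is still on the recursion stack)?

3→7

DFS from 7 (visiting each vertex's neighbors in the order listed); mark gray on enter, black on exit:
7 gray
  4 gray
    6 gray
      5 gray
      5 black
    6 black
    13 gray
      13→6: 6 black — skip
      0 gray
        0→5: 5 black — skip
        1 gray
          1→6: 6 black — skip
          1→5: 5 black — skip
        1 black
      0 black
    13 black
    8 gray
      8→13: 13 black — skip
      12 gray
        12→5: 5 black — skip
        12→1: 1 black — skip
      12 black
      8→5: 5 black — skip
    8 black
    11 gray
      9 gray
        9→6: 6 black — skip
        9→1: 1 black — skip
      9 black
      11→1: 1 black — skip
    11 black
  4 black
  7→8: 8 black — skip
  10 gray
    10→12: 12 black — skip
    3 gray
      3→6: 6 black — skip
      3→9: 9 black — skip
      3→1: 1 black — skip
      3→7: 7 is gray → back edge
First back edge: 3 → 7.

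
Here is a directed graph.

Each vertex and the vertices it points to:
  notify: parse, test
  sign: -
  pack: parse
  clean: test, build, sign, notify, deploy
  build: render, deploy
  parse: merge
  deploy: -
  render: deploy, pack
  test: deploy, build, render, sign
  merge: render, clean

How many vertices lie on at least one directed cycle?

8

A vertex is on a directed cycle iff it belongs to a strongly connected component of size ≥ 2 (or has a self-loop).
The vertices on cycles are {pack, test, build, clean, merge, parse, notify, render} — 8 in total.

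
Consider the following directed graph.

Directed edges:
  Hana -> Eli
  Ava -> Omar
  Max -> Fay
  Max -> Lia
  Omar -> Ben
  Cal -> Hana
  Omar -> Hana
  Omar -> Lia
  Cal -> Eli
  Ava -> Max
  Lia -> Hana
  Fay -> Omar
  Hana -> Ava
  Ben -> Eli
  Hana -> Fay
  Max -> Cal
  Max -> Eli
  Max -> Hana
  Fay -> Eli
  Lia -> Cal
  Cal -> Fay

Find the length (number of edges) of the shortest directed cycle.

3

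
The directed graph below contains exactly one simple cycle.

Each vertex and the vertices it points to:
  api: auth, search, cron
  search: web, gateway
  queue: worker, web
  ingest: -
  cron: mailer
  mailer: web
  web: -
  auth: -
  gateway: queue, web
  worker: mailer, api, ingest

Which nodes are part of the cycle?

api, queue, search, worker, gateway

DFS with gray/black marking from worker:
worker gray
  mailer gray
    web gray
    web black
  mailer black
  api gray
    auth gray
    auth black
    search gray
      search→web: web black — skip
      gateway gray
        queue gray
          queue→worker: worker is gray → back edge
Back edge closes the cycle worker → api → search → gateway → queue → worker; its vertices are {api, queue, search, worker, gateway}.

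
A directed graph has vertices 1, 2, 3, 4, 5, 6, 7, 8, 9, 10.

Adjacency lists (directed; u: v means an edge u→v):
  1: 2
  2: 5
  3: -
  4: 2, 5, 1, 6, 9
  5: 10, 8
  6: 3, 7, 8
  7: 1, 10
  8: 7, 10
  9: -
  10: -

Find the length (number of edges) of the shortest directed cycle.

5

For each vertex v, BFS finds the shortest path from v back to v.
The shortest such closed walk is 1 → 2 → 5 → 8 → 7 → 1, length 5.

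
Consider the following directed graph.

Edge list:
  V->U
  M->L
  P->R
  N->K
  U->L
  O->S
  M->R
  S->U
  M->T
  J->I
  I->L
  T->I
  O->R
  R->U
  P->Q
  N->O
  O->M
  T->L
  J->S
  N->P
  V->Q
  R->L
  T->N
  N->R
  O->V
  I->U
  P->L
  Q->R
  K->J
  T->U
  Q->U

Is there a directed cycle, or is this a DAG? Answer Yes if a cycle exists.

Yes

DFS with white/gray/black marking, starting from T:
T gray
  L gray
  L black
  U gray
    U→L: L black — skip
  U black
  N gray
    O gray
      R gray
        R→U: U black — skip
        R→L: L black — skip
      R black
      S gray
        S→U: U black — skip
      S black
      M gray
        M→L: L black — skip
        M→R: R black — skip
        M→T: T is gray → back edge
Back edge found, so a cycle exists: T → N → O → M → T.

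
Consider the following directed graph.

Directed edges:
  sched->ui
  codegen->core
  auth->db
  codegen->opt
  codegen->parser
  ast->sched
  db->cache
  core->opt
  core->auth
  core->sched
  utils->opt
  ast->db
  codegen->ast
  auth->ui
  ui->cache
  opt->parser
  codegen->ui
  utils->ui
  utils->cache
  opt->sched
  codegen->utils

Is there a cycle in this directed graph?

DFS with white/gray/black marking, starting from sched:
sched gray
  ui gray
    cache gray
    cache black
  ui black
sched black
utils gray
  utils→ui: ui black — skip
  utils→cache: cache black — skip
  opt gray
    opt→sched: sched black — skip
    parser gray
    parser black
  opt black
utils black
db gray
  db→cache: cache black — skip
db black
auth gray
  auth→db: db black — skip
  auth→ui: ui black — skip
auth black
ast gray
  ast→db: db black — skip
  ast→sched: sched black — skip
ast black
core gray
  core→auth: auth black — skip
  core→opt: opt black — skip
  core→sched: sched black — skip
core black
codegen gray
  codegen→ast: ast black — skip
  codegen→opt: opt black — skip
  codegen→core: core black — skip
  codegen→parser: parser black — skip
  codegen→utils: utils black — skip
  codegen→ui: ui black — skip
codegen black
Every edge goes to a white or black vertex — no back edge, so the graph is acyclic.

No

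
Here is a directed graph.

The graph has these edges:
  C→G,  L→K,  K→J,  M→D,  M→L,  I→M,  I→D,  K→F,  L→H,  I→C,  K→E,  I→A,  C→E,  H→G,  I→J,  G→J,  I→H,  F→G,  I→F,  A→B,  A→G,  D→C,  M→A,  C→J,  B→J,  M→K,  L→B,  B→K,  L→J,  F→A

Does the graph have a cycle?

Yes

DFS with white/gray/black marking, starting from A:
A gray
  G gray
    J gray
    J black
  G black
  B gray
    B→J: J black — skip
    K gray
      F gray
        F→G: G black — skip
        F→A: A is gray → back edge
Back edge found, so a cycle exists: A → B → K → F → A.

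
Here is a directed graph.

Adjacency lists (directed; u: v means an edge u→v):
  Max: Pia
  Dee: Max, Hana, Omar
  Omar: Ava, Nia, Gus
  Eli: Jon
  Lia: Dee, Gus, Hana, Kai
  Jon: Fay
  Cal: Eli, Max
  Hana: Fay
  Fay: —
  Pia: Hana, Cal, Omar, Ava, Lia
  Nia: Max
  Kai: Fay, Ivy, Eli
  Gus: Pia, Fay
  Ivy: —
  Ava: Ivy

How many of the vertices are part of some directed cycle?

A vertex is on a directed cycle iff it belongs to a strongly connected component of size ≥ 2 (or has a self-loop).
The vertices on cycles are {Cal, Dee, Gus, Lia, Max, Nia, Pia, Omar} — 8 in total.

8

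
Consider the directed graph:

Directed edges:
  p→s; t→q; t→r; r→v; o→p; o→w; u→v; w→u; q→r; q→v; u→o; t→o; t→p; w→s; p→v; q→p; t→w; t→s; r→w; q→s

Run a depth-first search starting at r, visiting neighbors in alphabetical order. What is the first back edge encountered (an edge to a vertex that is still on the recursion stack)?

o→w

DFS from r (visiting neighbors in alphabetical order); mark gray on enter, black on exit:
r gray
  v gray
  v black
  w gray
    s gray
    s black
    u gray
      o gray
        p gray
          p→s: s black — skip
          p→v: v black — skip
        p black
        o→w: w is gray → back edge
First back edge: o → w.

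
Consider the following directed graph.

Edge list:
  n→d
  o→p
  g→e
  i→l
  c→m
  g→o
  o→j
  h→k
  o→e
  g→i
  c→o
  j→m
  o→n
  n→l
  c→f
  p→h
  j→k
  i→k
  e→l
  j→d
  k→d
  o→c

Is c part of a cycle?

Yes

c is on a cycle iff c can reach itself via ≥1 edge.
c → o → c — yes.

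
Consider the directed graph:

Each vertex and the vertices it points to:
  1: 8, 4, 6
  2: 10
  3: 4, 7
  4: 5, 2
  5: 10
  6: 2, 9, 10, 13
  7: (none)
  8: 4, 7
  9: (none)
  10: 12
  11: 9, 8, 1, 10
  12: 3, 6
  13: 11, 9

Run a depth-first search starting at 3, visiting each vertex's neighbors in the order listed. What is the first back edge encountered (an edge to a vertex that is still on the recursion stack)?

12→3

DFS from 3 (visiting each vertex's neighbors in the order listed); mark gray on enter, black on exit:
3 gray
  4 gray
    5 gray
      10 gray
        12 gray
          12→3: 3 is gray → back edge
First back edge: 12 → 3.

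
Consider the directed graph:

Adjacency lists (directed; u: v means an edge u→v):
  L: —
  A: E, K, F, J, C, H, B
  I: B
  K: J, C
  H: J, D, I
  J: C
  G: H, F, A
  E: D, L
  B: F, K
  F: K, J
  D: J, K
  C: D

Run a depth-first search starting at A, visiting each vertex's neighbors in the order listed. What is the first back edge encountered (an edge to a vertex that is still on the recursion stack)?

C→D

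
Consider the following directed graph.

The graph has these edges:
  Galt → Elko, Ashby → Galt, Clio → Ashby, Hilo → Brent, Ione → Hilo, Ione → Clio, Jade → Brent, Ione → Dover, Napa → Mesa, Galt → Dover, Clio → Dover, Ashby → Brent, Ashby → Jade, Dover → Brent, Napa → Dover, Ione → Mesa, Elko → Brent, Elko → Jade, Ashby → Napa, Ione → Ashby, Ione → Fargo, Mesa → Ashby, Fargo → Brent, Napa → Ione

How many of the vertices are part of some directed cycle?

A vertex is on a directed cycle iff it belongs to a strongly connected component of size ≥ 2 (or has a self-loop).
The vertices on cycles are {Clio, Ione, Mesa, Napa, Ashby} — 5 in total.

5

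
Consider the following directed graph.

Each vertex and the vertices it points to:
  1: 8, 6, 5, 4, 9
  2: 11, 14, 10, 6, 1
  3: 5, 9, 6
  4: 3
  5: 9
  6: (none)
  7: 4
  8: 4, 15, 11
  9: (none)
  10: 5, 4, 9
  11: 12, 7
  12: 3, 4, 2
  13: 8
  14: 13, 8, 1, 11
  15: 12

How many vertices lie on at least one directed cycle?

8

A vertex is on a directed cycle iff it belongs to a strongly connected component of size ≥ 2 (or has a self-loop).
The vertices on cycles are {1, 2, 8, 11, 12, 13, 14, 15} — 8 in total.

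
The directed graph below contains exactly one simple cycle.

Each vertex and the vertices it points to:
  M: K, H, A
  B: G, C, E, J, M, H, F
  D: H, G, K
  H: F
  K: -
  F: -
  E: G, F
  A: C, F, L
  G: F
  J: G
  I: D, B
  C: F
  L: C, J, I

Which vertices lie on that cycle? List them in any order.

A, B, I, L, M

DFS with gray/black marking from L:
L gray
  C gray
    F gray
    F black
  C black
  J gray
    G gray
      G→F: F black — skip
    G black
  J black
  I gray
    D gray
      H gray
        H→F: F black — skip
      H black
      D→G: G black — skip
      K gray
      K black
    D black
    B gray
      B→G: G black — skip
      B→C: C black — skip
      E gray
        E→G: G black — skip
        E→F: F black — skip
      E black
      B→J: J black — skip
      M gray
        M→K: K black — skip
        M→H: H black — skip
        A gray
          A→C: C black — skip
          A→F: F black — skip
          A→L: L is gray → back edge
Back edge closes the cycle L → I → B → M → A → L; its vertices are {A, B, I, L, M}.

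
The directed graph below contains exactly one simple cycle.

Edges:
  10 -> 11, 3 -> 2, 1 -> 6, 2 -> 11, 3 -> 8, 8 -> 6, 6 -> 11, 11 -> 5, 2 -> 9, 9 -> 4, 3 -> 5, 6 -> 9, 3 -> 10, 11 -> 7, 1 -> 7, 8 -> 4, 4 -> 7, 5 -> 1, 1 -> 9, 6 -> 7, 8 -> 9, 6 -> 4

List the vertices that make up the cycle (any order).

DFS with gray/black marking from 5:
5 gray
  1 gray
    9 gray
      4 gray
        7 gray
        7 black
      4 black
    9 black
    6 gray
      6→4: 4 black — skip
      6→9: 9 black — skip
      11 gray
        11→5: 5 is gray → back edge
Back edge closes the cycle 5 → 1 → 6 → 11 → 5; its vertices are {1, 5, 6, 11}.

1, 5, 6, 11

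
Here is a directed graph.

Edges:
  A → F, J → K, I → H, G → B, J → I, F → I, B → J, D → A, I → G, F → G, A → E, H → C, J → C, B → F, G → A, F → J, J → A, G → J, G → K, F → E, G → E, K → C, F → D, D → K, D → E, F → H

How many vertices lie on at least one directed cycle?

7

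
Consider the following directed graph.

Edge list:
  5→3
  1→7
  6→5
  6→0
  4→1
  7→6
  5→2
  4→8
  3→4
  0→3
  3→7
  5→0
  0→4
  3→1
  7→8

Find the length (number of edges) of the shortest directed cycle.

For each vertex v, BFS finds the shortest path from v back to v.
The shortest such closed walk is 6 → 0 → 3 → 7 → 6, length 4.

4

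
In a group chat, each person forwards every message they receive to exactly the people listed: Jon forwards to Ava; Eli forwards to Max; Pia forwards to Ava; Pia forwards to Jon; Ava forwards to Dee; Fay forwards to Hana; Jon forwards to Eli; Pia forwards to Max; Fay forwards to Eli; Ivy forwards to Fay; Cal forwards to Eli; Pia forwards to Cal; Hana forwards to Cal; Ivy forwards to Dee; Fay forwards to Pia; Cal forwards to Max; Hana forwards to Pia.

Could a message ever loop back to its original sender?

DFS with white/gray/black marking, starting from Max:
Max gray
Max black
Ava gray
  Dee gray
  Dee black
Ava black
Ivy gray
  Ivy→Dee: Dee black — skip
  Fay gray
    Hana gray
      Pia gray
        Pia→Ava: Ava black — skip
        Pia→Max: Max black — skip
        Jon gray
          Jon→Ava: Ava black — skip
          Eli gray
            Eli→Max: Max black — skip
          Eli black
        Jon black
        Cal gray
          Cal→Max: Max black — skip
          Cal→Eli: Eli black — skip
        Cal black
      Pia black
      Hana→Cal: Cal black — skip
    Hana black
    Fay→Pia: Pia black — skip
    Fay→Eli: Eli black — skip
  Fay black
Ivy black
Every edge goes to a white or black vertex — no back edge, so the graph is acyclic.

No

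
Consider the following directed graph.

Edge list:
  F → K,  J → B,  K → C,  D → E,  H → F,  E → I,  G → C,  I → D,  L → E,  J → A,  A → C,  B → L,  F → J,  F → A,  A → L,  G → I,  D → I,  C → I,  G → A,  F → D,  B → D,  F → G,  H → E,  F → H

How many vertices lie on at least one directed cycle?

5

A vertex is on a directed cycle iff it belongs to a strongly connected component of size ≥ 2 (or has a self-loop).
The vertices on cycles are {D, E, F, H, I} — 5 in total.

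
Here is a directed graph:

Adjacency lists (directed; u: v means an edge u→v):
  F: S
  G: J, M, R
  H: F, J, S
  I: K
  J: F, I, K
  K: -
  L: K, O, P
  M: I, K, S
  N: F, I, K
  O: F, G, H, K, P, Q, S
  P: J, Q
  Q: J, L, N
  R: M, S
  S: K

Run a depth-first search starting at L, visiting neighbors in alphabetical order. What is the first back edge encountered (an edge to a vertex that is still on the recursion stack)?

Q→L

DFS from L (visiting neighbors in alphabetical order); mark gray on enter, black on exit:
L gray
  K gray
  K black
  O gray
    F gray
      S gray
        S→K: K black — skip
      S black
    F black
    G gray
      J gray
        J→F: F black — skip
        I gray
          I→K: K black — skip
        I black
        J→K: K black — skip
      J black
      M gray
        M→I: I black — skip
        M→K: K black — skip
        M→S: S black — skip
      M black
      R gray
        R→M: M black — skip
        R→S: S black — skip
      R black
    G black
    H gray
      H→F: F black — skip
      H→J: J black — skip
      H→S: S black — skip
    H black
    O→K: K black — skip
    P gray
      P→J: J black — skip
      Q gray
        Q→J: J black — skip
        Q→L: L is gray → back edge
First back edge: Q → L.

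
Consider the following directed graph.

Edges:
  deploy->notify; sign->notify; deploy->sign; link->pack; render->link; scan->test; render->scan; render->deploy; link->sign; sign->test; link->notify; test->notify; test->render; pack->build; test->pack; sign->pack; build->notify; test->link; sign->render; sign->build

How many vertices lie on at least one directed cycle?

A vertex is on a directed cycle iff it belongs to a strongly connected component of size ≥ 2 (or has a self-loop).
The vertices on cycles are {link, scan, sign, test, deploy, render} — 6 in total.

6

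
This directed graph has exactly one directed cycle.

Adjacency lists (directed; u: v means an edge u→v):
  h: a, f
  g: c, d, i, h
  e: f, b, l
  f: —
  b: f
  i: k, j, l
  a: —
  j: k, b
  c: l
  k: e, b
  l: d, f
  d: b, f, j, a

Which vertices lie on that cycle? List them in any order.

DFS with gray/black marking from d:
d gray
  b gray
    f gray
    f black
  b black
  d→f: f black — skip
  j gray
    k gray
      e gray
        e→f: f black — skip
        e→b: b black — skip
        l gray
          l→d: d is gray → back edge
Back edge closes the cycle d → j → k → e → l → d; its vertices are {d, e, j, k, l}.

d, e, j, k, l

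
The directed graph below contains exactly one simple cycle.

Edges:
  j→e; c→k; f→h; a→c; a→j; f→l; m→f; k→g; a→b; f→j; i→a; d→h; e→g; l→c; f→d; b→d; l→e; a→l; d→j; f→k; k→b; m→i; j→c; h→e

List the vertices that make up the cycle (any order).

b, c, d, j, k

DFS with gray/black marking from b:
b gray
  d gray
    h gray
      e gray
        g gray
        g black
      e black
    h black
    j gray
      c gray
        k gray
          k→g: g black — skip
          k→b: b is gray → back edge
Back edge closes the cycle b → d → j → c → k → b; its vertices are {b, c, d, j, k}.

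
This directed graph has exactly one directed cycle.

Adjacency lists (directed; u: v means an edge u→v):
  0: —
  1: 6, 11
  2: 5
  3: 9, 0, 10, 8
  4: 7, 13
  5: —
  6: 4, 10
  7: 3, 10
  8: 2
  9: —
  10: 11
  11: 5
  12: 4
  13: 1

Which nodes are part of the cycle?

1, 4, 6, 13

DFS with gray/black marking from 4:
4 gray
  7 gray
    3 gray
      9 gray
      9 black
      0 gray
      0 black
      10 gray
        11 gray
          5 gray
          5 black
        11 black
      10 black
      8 gray
        2 gray
          2→5: 5 black — skip
        2 black
      8 black
    3 black
    7→10: 10 black — skip
  7 black
  13 gray
    1 gray
      6 gray
        6→4: 4 is gray → back edge
Back edge closes the cycle 4 → 13 → 1 → 6 → 4; its vertices are {1, 4, 6, 13}.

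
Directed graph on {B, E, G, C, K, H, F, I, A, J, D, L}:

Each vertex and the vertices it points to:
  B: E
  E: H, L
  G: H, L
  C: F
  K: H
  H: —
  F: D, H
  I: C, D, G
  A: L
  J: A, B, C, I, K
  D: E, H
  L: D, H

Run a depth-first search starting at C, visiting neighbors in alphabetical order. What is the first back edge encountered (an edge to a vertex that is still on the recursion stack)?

DFS from C (visiting neighbors in alphabetical order); mark gray on enter, black on exit:
C gray
  F gray
    D gray
      E gray
        H gray
        H black
        L gray
          L→D: D is gray → back edge
First back edge: L → D.

L->D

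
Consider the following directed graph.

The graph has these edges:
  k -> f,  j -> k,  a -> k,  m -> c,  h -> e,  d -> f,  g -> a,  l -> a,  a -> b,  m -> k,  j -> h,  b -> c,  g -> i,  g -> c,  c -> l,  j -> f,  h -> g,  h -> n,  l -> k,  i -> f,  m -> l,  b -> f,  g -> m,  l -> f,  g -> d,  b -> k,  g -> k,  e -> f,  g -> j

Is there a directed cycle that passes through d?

d lies on a cycle iff there is a path from d back to itself.
Exploring from d, it never reaches itself; equivalently, its strongly connected component is a singleton.

No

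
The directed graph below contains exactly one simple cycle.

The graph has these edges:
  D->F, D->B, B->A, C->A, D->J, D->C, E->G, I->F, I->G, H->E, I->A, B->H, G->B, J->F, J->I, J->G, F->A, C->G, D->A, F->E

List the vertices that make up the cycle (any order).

B, E, G, H

DFS with gray/black marking from B:
B gray
  H gray
    E gray
      G gray
        G→B: B is gray → back edge
Back edge closes the cycle B → H → E → G → B; its vertices are {B, E, G, H}.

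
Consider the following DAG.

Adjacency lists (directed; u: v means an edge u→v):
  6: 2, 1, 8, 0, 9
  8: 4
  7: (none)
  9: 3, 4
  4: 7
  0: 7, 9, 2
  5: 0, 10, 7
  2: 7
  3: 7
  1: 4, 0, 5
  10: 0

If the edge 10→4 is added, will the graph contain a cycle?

Adding 10→4 creates a cycle iff 4 can already reach 10.
Explore from 4: no path reaches 10. The graph stays acyclic.

No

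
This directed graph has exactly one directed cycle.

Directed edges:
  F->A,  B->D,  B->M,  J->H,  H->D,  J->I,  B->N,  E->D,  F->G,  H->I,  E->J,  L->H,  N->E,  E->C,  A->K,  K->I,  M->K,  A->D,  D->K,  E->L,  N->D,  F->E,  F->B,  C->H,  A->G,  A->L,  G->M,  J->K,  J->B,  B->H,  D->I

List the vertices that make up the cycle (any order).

DFS with gray/black marking from B:
B gray
  D gray
    I gray
    I black
    K gray
      K→I: I black — skip
    K black
  D black
  H gray
    H→I: I black — skip
    H→D: D black — skip
  H black
  M gray
    M→K: K black — skip
  M black
  N gray
    N→D: D black — skip
    E gray
      J gray
        J→K: K black — skip
        J→H: H black — skip
        J→B: B is gray → back edge
Back edge closes the cycle B → N → E → J → B; its vertices are {B, E, J, N}.

B, E, J, N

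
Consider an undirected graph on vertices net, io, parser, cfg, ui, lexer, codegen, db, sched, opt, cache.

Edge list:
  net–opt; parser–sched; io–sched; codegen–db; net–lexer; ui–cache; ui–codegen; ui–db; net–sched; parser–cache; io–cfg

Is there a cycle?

Yes

DFS, tracking each vertex's parent; an edge to a visited non-parent vertex closes a cycle.
Start from cache:
visit cache (parent –)
  visit ui (parent cache)
    ui–cache: parent, skip
    visit db (parent ui)
      db–ui: parent, skip
      visit codegen (parent db)
        codegen–db: parent, skip
        codegen–ui: ui visited and ≠ parent → cycle
Cycle: ui – db – codegen – ui.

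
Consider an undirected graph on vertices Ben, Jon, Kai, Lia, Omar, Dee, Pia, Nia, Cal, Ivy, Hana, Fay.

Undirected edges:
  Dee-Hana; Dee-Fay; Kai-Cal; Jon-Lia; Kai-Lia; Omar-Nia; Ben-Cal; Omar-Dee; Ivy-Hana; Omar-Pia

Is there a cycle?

DFS, tracking each vertex's parent; an edge to a visited non-parent vertex closes a cycle.
Start from Pia:
visit Pia (parent –)
  visit Omar (parent Pia)
    Omar–Pia: parent, skip
    visit Nia (parent Omar)
      Nia–Omar: parent, skip
    visit Dee (parent Omar)
      visit Hana (parent Dee)
        Hana–Dee: parent, skip
        visit Ivy (parent Hana)
          Ivy–Hana: parent, skip
      visit Fay (parent Dee)
        Fay–Dee: parent, skip
      Dee–Omar: parent, skip
visit Ben (parent –)
  visit Cal (parent Ben)
    Cal–Ben: parent, skip
    visit Kai (parent Cal)
      visit Lia (parent Kai)
        Lia–Kai: parent, skip
        visit Jon (parent Lia)
          Jon–Lia: parent, skip
      Kai–Cal: parent, skip
No non-parent visited neighbor found — the graph is a forest.

No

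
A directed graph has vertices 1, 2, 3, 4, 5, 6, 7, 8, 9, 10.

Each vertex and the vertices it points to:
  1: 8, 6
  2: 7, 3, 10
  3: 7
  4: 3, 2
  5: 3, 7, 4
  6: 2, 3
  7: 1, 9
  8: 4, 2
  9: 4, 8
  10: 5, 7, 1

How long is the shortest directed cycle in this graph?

4

For each vertex v, BFS finds the shortest path from v back to v.
The shortest such closed walk is 10 → 5 → 4 → 2 → 10, length 4.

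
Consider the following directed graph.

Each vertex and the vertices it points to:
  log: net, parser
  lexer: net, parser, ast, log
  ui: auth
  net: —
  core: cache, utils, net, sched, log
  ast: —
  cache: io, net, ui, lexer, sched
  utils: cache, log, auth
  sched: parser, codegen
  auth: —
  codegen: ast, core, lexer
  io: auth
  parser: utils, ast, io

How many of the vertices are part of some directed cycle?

8

A vertex is on a directed cycle iff it belongs to a strongly connected component of size ≥ 2 (or has a self-loop).
The vertices on cycles are {log, core, cache, lexer, sched, utils, parser, codegen} — 8 in total.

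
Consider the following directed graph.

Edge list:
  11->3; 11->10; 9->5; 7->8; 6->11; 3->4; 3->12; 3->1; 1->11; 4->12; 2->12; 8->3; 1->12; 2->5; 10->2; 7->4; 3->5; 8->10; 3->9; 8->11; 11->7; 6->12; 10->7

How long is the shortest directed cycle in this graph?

3

For each vertex v, BFS finds the shortest path from v back to v.
The shortest such closed walk is 11 → 7 → 8 → 11, length 3.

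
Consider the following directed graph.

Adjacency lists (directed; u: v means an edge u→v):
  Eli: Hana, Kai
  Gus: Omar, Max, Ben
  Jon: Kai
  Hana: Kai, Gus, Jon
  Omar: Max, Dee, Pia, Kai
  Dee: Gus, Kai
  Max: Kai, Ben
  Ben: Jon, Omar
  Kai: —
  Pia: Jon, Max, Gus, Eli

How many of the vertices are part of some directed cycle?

8

A vertex is on a directed cycle iff it belongs to a strongly connected component of size ≥ 2 (or has a self-loop).
The vertices on cycles are {Ben, Dee, Eli, Gus, Max, Pia, Hana, Omar} — 8 in total.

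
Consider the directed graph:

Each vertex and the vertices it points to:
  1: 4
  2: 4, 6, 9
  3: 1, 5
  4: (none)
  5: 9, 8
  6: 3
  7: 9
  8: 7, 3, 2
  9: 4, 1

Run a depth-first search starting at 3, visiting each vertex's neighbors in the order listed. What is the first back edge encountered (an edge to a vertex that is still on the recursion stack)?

8→3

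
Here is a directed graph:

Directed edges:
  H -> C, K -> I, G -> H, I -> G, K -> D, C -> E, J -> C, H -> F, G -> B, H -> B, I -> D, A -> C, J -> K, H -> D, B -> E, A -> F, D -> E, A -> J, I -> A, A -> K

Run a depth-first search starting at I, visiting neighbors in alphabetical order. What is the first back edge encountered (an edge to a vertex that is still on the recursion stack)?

K->I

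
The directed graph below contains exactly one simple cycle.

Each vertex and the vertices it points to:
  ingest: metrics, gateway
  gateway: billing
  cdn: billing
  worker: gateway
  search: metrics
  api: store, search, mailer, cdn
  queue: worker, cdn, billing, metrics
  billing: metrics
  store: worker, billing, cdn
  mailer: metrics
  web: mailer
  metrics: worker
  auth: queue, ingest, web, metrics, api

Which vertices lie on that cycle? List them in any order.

DFS with gray/black marking from worker:
worker gray
  gateway gray
    billing gray
      metrics gray
        metrics→worker: worker is gray → back edge
Back edge closes the cycle worker → gateway → billing → metrics → worker; its vertices are {worker, billing, gateway, metrics}.

worker, billing, gateway, metrics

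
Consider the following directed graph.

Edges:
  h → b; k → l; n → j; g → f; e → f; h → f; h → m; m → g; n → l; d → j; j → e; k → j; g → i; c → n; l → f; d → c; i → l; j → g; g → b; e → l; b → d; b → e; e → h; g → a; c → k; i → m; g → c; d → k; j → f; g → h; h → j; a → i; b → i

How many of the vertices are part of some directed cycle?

12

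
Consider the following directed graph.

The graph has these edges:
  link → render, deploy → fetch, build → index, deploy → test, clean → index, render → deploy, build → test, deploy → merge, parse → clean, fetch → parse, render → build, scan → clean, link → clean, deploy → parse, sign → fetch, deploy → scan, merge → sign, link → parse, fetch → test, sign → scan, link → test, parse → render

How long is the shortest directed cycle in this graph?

3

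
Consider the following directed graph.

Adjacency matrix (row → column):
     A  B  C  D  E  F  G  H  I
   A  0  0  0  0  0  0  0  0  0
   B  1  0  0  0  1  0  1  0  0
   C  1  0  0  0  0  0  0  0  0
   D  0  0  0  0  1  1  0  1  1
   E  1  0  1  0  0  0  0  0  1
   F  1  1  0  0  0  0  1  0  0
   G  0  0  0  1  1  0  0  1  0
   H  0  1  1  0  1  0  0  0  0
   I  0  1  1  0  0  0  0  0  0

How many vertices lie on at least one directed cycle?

A vertex is on a directed cycle iff it belongs to a strongly connected component of size ≥ 2 (or has a self-loop).
The vertices on cycles are {B, D, E, F, G, H, I} — 7 in total.

7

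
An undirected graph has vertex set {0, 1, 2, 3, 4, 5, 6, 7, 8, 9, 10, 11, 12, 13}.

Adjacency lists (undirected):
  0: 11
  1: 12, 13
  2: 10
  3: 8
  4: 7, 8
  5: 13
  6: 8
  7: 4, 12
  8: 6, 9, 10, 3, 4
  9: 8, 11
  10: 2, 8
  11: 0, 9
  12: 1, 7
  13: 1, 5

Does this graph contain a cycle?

No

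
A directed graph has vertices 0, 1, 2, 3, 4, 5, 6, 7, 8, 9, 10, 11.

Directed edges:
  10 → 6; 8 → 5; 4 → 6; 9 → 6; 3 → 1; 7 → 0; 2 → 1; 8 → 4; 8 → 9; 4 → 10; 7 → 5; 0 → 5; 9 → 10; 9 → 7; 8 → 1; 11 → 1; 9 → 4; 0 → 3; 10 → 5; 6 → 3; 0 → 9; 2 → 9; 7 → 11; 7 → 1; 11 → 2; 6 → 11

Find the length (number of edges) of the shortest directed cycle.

For each vertex v, BFS finds the shortest path from v back to v.
The shortest such closed walk is 9 → 7 → 0 → 9, length 3.

3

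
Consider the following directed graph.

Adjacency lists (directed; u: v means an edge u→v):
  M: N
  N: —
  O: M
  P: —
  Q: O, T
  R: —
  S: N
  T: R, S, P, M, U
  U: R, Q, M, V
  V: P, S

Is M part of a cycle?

M lies on a cycle iff there is a path from M back to itself.
Exploring from M, it never reaches itself; equivalently, its strongly connected component is a singleton.

No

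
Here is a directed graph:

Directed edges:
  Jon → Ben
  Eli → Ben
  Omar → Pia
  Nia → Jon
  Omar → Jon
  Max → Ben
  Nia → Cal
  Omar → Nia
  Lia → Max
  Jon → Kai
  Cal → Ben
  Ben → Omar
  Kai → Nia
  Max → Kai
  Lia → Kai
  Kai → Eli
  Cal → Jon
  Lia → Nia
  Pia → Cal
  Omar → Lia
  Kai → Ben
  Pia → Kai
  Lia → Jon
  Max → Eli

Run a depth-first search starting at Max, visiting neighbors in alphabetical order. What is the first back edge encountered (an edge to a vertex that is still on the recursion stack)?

Jon->Ben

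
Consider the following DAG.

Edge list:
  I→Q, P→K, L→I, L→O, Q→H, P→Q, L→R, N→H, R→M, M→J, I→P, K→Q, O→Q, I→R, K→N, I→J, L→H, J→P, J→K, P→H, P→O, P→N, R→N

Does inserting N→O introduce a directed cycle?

Adding N→O creates a cycle iff O can already reach N.
Explore from O: no path reaches N. The graph stays acyclic.

No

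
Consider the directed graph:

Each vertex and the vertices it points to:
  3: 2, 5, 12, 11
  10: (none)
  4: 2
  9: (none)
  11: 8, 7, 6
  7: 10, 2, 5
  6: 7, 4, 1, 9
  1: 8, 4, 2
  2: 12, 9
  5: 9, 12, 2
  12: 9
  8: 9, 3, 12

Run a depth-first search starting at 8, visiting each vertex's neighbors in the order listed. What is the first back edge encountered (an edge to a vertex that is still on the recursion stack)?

11->8

DFS from 8 (visiting each vertex's neighbors in the order listed); mark gray on enter, black on exit:
8 gray
  9 gray
  9 black
  3 gray
    2 gray
      12 gray
        12→9: 9 black — skip
      12 black
      2→9: 9 black — skip
    2 black
    5 gray
      5→9: 9 black — skip
      5→12: 12 black — skip
      5→2: 2 black — skip
    5 black
    3→12: 12 black — skip
    11 gray
      11→8: 8 is gray → back edge
First back edge: 11 → 8.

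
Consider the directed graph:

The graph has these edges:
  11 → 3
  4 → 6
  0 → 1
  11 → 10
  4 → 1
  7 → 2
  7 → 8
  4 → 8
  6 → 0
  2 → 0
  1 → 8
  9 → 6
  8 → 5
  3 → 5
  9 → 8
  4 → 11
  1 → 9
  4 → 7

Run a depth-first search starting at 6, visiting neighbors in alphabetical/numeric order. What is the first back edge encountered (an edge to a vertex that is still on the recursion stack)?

DFS from 6 (visiting neighbors in alphabetical/numeric order); mark gray on enter, black on exit:
6 gray
  0 gray
    1 gray
      8 gray
        5 gray
        5 black
      8 black
      9 gray
        9→6: 6 is gray → back edge
First back edge: 9 → 6.

9->6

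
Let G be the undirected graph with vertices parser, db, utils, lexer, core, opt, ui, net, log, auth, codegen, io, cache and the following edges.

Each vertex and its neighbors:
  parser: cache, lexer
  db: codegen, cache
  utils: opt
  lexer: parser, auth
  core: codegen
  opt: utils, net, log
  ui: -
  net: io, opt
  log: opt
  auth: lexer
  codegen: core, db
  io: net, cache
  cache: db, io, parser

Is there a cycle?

DFS, tracking each vertex's parent; an edge to a visited non-parent vertex closes a cycle.
Start from net:
visit net (parent –)
  visit io (parent net)
    io–net: parent, skip
    visit cache (parent io)
      visit db (parent cache)
        visit codegen (parent db)
          visit core (parent codegen)
            core–codegen: parent, skip
          codegen–db: parent, skip
        db–cache: parent, skip
      cache–io: parent, skip
      visit parser (parent cache)
        parser–cache: parent, skip
        visit lexer (parent parser)
          lexer–parser: parent, skip
          visit auth (parent lexer)
            auth–lexer: parent, skip
  visit opt (parent net)
    visit utils (parent opt)
      utils–opt: parent, skip
    opt–net: parent, skip
    visit log (parent opt)
      log–opt: parent, skip
visit ui (parent –)
No non-parent visited neighbor found — the graph is a forest.

No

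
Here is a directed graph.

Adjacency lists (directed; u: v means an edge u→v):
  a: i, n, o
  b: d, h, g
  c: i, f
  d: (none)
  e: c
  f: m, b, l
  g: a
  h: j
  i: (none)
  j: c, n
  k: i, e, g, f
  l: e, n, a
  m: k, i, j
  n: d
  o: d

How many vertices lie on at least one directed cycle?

9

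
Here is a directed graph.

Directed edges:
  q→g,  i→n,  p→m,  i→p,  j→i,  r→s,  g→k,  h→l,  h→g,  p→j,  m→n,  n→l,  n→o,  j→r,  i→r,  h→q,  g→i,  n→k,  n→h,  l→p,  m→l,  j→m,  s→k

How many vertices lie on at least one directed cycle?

9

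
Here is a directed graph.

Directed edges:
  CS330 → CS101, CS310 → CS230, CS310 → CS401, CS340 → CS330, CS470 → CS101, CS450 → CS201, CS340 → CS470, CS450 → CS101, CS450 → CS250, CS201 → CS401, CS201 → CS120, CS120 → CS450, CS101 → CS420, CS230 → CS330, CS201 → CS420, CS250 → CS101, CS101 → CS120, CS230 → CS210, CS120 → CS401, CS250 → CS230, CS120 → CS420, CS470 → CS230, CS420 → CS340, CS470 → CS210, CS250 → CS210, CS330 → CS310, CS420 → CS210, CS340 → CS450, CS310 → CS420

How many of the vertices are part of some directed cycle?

A vertex is on a directed cycle iff it belongs to a strongly connected component of size ≥ 2 (or has a self-loop).
The vertices on cycles are {CS101, CS120, CS201, CS230, CS250, CS310, CS330, CS340, CS420, CS450, CS470} — 11 in total.

11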